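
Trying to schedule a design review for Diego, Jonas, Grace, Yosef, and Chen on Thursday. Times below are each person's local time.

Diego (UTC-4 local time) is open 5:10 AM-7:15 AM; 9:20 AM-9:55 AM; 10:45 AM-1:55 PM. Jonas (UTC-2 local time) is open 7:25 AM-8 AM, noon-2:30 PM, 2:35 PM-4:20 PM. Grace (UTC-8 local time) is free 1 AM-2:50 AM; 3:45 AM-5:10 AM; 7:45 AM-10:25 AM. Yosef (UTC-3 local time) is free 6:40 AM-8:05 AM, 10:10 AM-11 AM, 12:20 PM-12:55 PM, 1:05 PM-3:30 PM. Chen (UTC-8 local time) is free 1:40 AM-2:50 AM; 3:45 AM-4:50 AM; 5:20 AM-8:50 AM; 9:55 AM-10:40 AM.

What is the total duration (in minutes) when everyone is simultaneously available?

Diego in UTC: 09:10-11:15, 13:20-13:55, 14:45-17:55 (add 4h to convert from UTC-4).
Jonas in UTC: 09:25-10:00, 14:00-16:30, 16:35-18:20 (add 2h to convert from UTC-2).
Grace in UTC: 09:00-10:50, 11:45-13:10, 15:45-18:25 (add 8h to convert from UTC-8).
Yosef in UTC: 09:40-11:05, 13:10-14:00, 15:20-15:55, 16:05-18:30 (add 3h to convert from UTC-3).
Chen in UTC: 09:40-10:50, 11:45-12:50, 13:20-16:50, 17:55-18:40 (add 8h to convert from UTC-8).
Diego ∩ Jonas: 09:25-10:00, 14:45-16:30, 16:35-17:55.
Diego ∩ Jonas ∩ Grace: 09:25-10:00, 15:45-16:30, 16:35-17:55.
Diego ∩ Jonas ∩ Grace ∩ Yosef: 09:40-10:00, 15:45-15:55, 16:05-16:30, 16:35-17:55.
Diego ∩ Jonas ∩ Grace ∩ Yosef ∩ Chen: 09:40-10:00, 15:45-15:55, 16:05-16:30, 16:35-16:50.
Summing the common windows: 20 + 10 + 25 + 15 = 70 minutes.

70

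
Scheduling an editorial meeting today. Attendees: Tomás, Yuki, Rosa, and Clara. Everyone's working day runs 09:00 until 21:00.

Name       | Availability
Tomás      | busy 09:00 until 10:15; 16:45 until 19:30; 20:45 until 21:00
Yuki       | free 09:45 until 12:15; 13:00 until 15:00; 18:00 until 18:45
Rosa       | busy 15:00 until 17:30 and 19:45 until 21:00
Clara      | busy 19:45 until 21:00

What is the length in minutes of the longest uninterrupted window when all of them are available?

120

Tomás free: 10:15-16:45, 19:30-20:45 (invert busy blocks within the working day).
Yuki free: 09:45-12:15, 13:00-15:00, 18:00-18:45.
Rosa free: 09:00-15:00, 17:30-19:45 (invert busy blocks within the working day).
Clara free: 09:00-19:45 (invert busy blocks within the working day).
Tomás ∩ Yuki: 10:15-12:15, 13:00-15:00.
Tomás ∩ Yuki ∩ Rosa: 10:15-12:15, 13:00-15:00.
Tomás ∩ Yuki ∩ Rosa ∩ Clara: 10:15-12:15, 13:00-15:00.
The longest is 10:15-12:15 at 120 minutes.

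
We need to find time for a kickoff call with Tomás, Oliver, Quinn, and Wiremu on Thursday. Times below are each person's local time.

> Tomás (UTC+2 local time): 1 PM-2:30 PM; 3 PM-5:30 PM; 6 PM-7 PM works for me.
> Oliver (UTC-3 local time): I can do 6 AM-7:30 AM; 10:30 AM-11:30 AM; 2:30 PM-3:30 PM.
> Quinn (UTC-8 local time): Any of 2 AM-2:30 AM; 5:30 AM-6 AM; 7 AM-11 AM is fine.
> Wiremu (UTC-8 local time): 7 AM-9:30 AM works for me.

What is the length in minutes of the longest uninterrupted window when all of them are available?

Tomás in UTC: 11:00-12:30, 13:00-15:30, 16:00-17:00 (subtract 2h to convert from UTC+2).
Oliver in UTC: 09:00-10:30, 13:30-14:30, 17:30-18:30 (add 3h to convert from UTC-3).
Quinn in UTC: 10:00-10:30, 13:30-14:00, 15:00-19:00 (add 8h to convert from UTC-8).
Wiremu in UTC: 15:00-17:30 (add 8h to convert from UTC-8).
Tomás ∩ Oliver: 13:30-14:30.
Tomás ∩ Oliver ∩ Quinn: 13:30-14:00.
Tomás ∩ Oliver ∩ Quinn ∩ Wiremu: ∅.
There is no time when everyone is free.
No common window exists, so the longest block is 0 minutes.

0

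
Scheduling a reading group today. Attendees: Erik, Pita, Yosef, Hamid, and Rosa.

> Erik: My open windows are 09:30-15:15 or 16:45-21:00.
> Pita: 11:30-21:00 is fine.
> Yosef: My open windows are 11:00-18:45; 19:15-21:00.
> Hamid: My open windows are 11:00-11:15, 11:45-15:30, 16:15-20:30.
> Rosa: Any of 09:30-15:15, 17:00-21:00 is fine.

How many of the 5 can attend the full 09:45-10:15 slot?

2

Erik and Rosa can make the full 09:45-10:15 slot — that's 2.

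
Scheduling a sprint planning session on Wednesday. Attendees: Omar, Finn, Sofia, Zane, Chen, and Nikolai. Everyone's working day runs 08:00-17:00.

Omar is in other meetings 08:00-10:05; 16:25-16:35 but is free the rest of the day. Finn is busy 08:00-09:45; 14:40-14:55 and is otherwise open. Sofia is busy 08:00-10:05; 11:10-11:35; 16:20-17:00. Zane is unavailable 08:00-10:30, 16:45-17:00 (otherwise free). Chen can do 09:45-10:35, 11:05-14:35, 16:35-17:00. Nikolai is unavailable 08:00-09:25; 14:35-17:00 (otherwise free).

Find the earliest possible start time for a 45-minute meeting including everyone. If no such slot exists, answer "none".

Omar free: 10:05-16:25, 16:35-17:00 (invert busy blocks within the working day).
Finn free: 09:45-14:40, 14:55-17:00 (invert busy blocks within the working day).
Sofia free: 10:05-11:10, 11:35-16:20 (invert busy blocks within the working day).
Zane free: 10:30-16:45 (invert busy blocks within the working day).
Chen free: 09:45-10:35, 11:05-14:35, 16:35-17:00.
Nikolai free: 09:25-14:35 (invert busy blocks within the working day).
Omar ∩ Finn: 10:05-14:40, 14:55-16:25, 16:35-17:00.
Omar ∩ Finn ∩ Sofia: 10:05-11:10, 11:35-14:40, 14:55-16:20.
Omar ∩ Finn ∩ Sofia ∩ Zane: 10:30-11:10, 11:35-14:40, 14:55-16:20.
Omar ∩ Finn ∩ Sofia ∩ Zane ∩ Chen: 10:30-10:35, 11:05-11:10, 11:35-14:35.
Omar ∩ Finn ∩ Sofia ∩ Zane ∩ Chen ∩ Nikolai: 10:30-10:35, 11:05-11:10, 11:35-14:35.
The first common window of at least 45 minutes is 11:35-14:35, so the earliest start is 11:35.

11:35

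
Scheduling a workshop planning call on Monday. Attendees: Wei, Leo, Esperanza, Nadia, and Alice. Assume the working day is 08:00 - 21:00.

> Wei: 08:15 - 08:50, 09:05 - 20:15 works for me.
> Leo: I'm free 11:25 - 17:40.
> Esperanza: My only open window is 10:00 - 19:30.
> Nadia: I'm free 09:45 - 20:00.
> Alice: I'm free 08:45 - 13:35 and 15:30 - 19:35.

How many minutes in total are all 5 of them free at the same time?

260

Wei ∩ Leo: 11:25-17:40.
Wei ∩ Leo ∩ Esperanza: 11:25-17:40.
Wei ∩ Leo ∩ Esperanza ∩ Nadia: 11:25-17:40.
Wei ∩ Leo ∩ Esperanza ∩ Nadia ∩ Alice: 11:25-13:35, 15:30-17:40.
So the common availability across everyone is 11:25-13:35, 15:30-17:40.
Summing the common windows: 130 + 130 = 260 minutes.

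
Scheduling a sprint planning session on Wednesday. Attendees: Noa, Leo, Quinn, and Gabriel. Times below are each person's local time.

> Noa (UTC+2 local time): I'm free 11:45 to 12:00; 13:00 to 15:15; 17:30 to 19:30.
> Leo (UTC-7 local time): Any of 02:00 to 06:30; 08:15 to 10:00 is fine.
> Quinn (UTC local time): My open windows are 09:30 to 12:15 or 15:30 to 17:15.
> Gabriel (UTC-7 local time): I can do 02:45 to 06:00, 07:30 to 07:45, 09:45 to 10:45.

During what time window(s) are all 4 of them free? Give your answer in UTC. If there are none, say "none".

09:45-10:00, 11:00-12:15, 16:45-17:00

Noa in UTC: 09:45-10:00, 11:00-13:15, 15:30-17:30 (subtract 2h to convert from UTC+2).
Leo in UTC: 09:00-13:30, 15:15-17:00 (add 7h to convert from UTC-7).
Quinn in UTC: 09:30-12:15, 15:30-17:15.
Gabriel in UTC: 09:45-13:00, 14:30-14:45, 16:45-17:45 (add 7h to convert from UTC-7).
Noa ∩ Leo: 09:45-10:00, 11:00-13:15, 15:30-17:00.
Noa ∩ Leo ∩ Quinn: 09:45-10:00, 11:00-12:15, 15:30-17:00.
Noa ∩ Leo ∩ Quinn ∩ Gabriel: 09:45-10:00, 11:00-12:15, 16:45-17:00.
So the common availability across everyone is 09:45-10:00, 11:00-12:15, 16:45-17:00.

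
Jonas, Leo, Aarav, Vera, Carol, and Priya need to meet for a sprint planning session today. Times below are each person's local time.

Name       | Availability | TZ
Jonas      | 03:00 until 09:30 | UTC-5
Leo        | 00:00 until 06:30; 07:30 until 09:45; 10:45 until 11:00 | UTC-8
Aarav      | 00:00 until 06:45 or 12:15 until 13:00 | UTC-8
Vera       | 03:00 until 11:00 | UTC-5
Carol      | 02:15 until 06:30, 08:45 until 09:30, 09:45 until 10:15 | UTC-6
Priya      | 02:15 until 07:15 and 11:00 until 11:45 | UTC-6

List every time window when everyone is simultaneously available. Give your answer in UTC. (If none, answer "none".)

08:15-12:30

Jonas in UTC: 08:00-14:30 (add 5h to convert from UTC-5).
Leo in UTC: 08:00-14:30, 15:30-17:45, 18:45-19:00 (add 8h to convert from UTC-8).
Aarav in UTC: 08:00-14:45, 20:15-21:00 (add 8h to convert from UTC-8).
Vera in UTC: 08:00-16:00 (add 5h to convert from UTC-5).
Carol in UTC: 08:15-12:30, 14:45-15:30, 15:45-16:15 (add 6h to convert from UTC-6).
Priya in UTC: 08:15-13:15, 17:00-17:45 (add 6h to convert from UTC-6).
Jonas ∩ Leo: 08:00-14:30.
Jonas ∩ Leo ∩ Aarav: 08:00-14:30.
Jonas ∩ Leo ∩ Aarav ∩ Vera: 08:00-14:30.
Jonas ∩ Leo ∩ Aarav ∩ Vera ∩ Carol: 08:15-12:30.
Jonas ∩ Leo ∩ Aarav ∩ Vera ∩ Carol ∩ Priya: 08:15-12:30.
Those are the intersection windows.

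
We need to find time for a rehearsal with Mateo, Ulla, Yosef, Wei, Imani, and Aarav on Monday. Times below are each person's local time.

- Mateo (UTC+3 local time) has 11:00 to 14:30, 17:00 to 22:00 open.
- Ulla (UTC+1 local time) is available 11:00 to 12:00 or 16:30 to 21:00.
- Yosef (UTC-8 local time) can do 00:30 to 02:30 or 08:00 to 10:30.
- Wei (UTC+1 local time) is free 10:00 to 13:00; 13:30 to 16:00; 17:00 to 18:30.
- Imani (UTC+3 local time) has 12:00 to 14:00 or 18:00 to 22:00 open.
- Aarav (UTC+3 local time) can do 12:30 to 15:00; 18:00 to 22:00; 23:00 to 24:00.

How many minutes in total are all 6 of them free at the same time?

120

Mateo in UTC: 08:00-11:30, 14:00-19:00 (subtract 3h to convert from UTC+3).
Ulla in UTC: 10:00-11:00, 15:30-20:00 (subtract 1h to convert from UTC+1).
Yosef in UTC: 08:30-10:30, 16:00-18:30 (add 8h to convert from UTC-8).
Wei in UTC: 09:00-12:00, 12:30-15:00, 16:00-17:30 (subtract 1h to convert from UTC+1).
Imani in UTC: 09:00-11:00, 15:00-19:00 (subtract 3h to convert from UTC+3).
Aarav in UTC: 09:30-12:00, 15:00-19:00, 20:00-21:00 (subtract 3h to convert from UTC+3).
Mateo ∩ Ulla: 10:00-11:00, 15:30-19:00.
Mateo ∩ Ulla ∩ Yosef: 10:00-10:30, 16:00-18:30.
Mateo ∩ Ulla ∩ Yosef ∩ Wei: 10:00-10:30, 16:00-17:30.
Mateo ∩ Ulla ∩ Yosef ∩ Wei ∩ Imani: 10:00-10:30, 16:00-17:30.
Mateo ∩ Ulla ∩ Yosef ∩ Wei ∩ Imani ∩ Aarav: 10:00-10:30, 16:00-17:30.
Summing the common windows: 30 + 90 = 120 minutes.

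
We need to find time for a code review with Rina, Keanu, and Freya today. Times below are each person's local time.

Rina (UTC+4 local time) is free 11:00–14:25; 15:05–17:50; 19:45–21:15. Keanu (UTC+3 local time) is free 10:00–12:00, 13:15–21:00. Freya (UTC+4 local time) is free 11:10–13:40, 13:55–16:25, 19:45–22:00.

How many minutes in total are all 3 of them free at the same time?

Rina in UTC: 07:00-10:25, 11:05-13:50, 15:45-17:15 (subtract 4h to convert from UTC+4).
Keanu in UTC: 07:00-09:00, 10:15-18:00 (subtract 3h to convert from UTC+3).
Freya in UTC: 07:10-09:40, 09:55-12:25, 15:45-18:00 (subtract 4h to convert from UTC+4).
Rina ∩ Keanu: 07:00-09:00, 10:15-10:25, 11:05-13:50, 15:45-17:15.
Rina ∩ Keanu ∩ Freya: 07:10-09:00, 10:15-10:25, 11:05-12:25, 15:45-17:15.
Summing the common windows: 110 + 10 + 80 + 90 = 290 minutes.

290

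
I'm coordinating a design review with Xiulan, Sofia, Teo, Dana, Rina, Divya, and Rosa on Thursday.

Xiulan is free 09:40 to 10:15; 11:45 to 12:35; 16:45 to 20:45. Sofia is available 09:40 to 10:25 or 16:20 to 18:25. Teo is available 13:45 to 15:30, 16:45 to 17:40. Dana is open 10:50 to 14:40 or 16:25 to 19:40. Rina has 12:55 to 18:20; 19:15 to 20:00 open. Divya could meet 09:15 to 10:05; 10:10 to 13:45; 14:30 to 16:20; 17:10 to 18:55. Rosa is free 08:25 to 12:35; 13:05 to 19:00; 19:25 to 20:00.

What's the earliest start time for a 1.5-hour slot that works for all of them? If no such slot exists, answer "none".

Xiulan ∩ Sofia: 09:40-10:15, 16:45-18:25.
Xiulan ∩ Sofia ∩ Teo: 16:45-17:40.
Xiulan ∩ Sofia ∩ Teo ∩ Dana: 16:45-17:40.
Xiulan ∩ Sofia ∩ Teo ∩ Dana ∩ Rina: 16:45-17:40.
Xiulan ∩ Sofia ∩ Teo ∩ Dana ∩ Rina ∩ Divya: 17:10-17:40.
Xiulan ∩ Sofia ∩ Teo ∩ Dana ∩ Rina ∩ Divya ∩ Rosa: 17:10-17:40.
So the common availability across everyone is 17:10-17:40.
No common window is at least 90 minutes long.

none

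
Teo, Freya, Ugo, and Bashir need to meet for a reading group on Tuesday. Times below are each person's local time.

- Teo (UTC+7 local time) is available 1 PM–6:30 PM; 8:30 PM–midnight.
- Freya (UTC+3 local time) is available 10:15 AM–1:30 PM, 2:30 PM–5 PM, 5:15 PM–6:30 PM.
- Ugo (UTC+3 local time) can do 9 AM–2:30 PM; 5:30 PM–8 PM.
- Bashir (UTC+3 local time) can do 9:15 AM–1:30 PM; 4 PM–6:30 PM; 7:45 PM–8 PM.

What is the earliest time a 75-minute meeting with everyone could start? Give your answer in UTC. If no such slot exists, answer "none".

Teo in UTC: 06:00-11:30, 13:30-17:00 (subtract 7h to convert from UTC+7).
Freya in UTC: 07:15-10:30, 11:30-14:00, 14:15-15:30 (subtract 3h to convert from UTC+3).
Ugo in UTC: 06:00-11:30, 14:30-17:00 (subtract 3h to convert from UTC+3).
Bashir in UTC: 06:15-10:30, 13:00-15:30, 16:45-17:00 (subtract 3h to convert from UTC+3).
Teo ∩ Freya: 07:15-10:30, 13:30-14:00, 14:15-15:30.
Teo ∩ Freya ∩ Ugo: 07:15-10:30, 14:30-15:30.
Teo ∩ Freya ∩ Ugo ∩ Bashir: 07:15-10:30, 14:30-15:30.
The first common window of at least 75 minutes is 07:15-10:30, so the earliest start is 07:15.

07:15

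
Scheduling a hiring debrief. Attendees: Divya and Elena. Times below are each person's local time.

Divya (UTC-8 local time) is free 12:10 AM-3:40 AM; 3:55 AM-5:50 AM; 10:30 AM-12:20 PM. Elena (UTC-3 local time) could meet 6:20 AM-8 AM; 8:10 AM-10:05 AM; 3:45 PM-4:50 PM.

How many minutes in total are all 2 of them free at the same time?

Divya in UTC: 08:10-11:40, 11:55-13:50, 18:30-20:20 (add 8h to convert from UTC-8).
Elena in UTC: 09:20-11:00, 11:10-13:05, 18:45-19:50 (add 3h to convert from UTC-3).
Divya ∩ Elena: 09:20-11:00, 11:10-11:40, 11:55-13:05, 18:45-19:50.
Summing the common windows: 100 + 30 + 70 + 65 = 265 minutes.

265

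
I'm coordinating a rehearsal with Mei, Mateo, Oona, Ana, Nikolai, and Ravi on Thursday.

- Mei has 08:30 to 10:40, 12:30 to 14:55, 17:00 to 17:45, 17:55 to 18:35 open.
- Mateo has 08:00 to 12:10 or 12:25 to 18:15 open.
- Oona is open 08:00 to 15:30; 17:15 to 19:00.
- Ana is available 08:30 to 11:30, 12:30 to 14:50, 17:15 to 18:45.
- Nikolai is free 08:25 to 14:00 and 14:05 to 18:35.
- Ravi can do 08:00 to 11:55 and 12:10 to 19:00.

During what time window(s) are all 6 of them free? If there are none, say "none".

08:30-10:40, 12:30-14:00, 14:05-14:50, 17:15-17:45, 17:55-18:15

Mei ∩ Mateo: 08:30-10:40, 12:30-14:55, 17:00-17:45, 17:55-18:15.
Mei ∩ Mateo ∩ Oona: 08:30-10:40, 12:30-14:55, 17:15-17:45, 17:55-18:15.
Mei ∩ Mateo ∩ Oona ∩ Ana: 08:30-10:40, 12:30-14:50, 17:15-17:45, 17:55-18:15.
Mei ∩ Mateo ∩ Oona ∩ Ana ∩ Nikolai: 08:30-10:40, 12:30-14:00, 14:05-14:50, 17:15-17:45, 17:55-18:15.
Mei ∩ Mateo ∩ Oona ∩ Ana ∩ Nikolai ∩ Ravi: 08:30-10:40, 12:30-14:00, 14:05-14:50, 17:15-17:45, 17:55-18:15.
Those are the intersection windows.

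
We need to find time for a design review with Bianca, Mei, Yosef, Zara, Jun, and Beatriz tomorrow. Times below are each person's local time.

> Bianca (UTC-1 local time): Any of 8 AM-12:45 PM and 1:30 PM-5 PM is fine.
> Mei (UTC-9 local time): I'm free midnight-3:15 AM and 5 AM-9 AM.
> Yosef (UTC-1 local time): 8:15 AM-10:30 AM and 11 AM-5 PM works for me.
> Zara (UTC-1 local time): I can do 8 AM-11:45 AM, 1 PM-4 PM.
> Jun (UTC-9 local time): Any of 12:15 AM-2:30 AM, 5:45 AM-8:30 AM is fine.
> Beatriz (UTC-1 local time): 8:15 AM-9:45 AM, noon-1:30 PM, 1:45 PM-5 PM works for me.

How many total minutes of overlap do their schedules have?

Bianca in UTC: 09:00-13:45, 14:30-18:00 (add 1h to convert from UTC-1).
Mei in UTC: 09:00-12:15, 14:00-18:00 (add 9h to convert from UTC-9).
Yosef in UTC: 09:15-11:30, 12:00-18:00 (add 1h to convert from UTC-1).
Zara in UTC: 09:00-12:45, 14:00-17:00 (add 1h to convert from UTC-1).
Jun in UTC: 09:15-11:30, 14:45-17:30 (add 9h to convert from UTC-9).
Beatriz in UTC: 09:15-10:45, 13:00-14:30, 14:45-18:00 (add 1h to convert from UTC-1).
Bianca ∩ Mei: 09:00-12:15, 14:30-18:00.
Bianca ∩ Mei ∩ Yosef: 09:15-11:30, 12:00-12:15, 14:30-18:00.
Bianca ∩ Mei ∩ Yosef ∩ Zara: 09:15-11:30, 12:00-12:15, 14:30-17:00.
Bianca ∩ Mei ∩ Yosef ∩ Zara ∩ Jun: 09:15-11:30, 14:45-17:00.
Bianca ∩ Mei ∩ Yosef ∩ Zara ∩ Jun ∩ Beatriz: 09:15-10:45, 14:45-17:00.
Summing the common windows: 90 + 135 = 225 minutes.

225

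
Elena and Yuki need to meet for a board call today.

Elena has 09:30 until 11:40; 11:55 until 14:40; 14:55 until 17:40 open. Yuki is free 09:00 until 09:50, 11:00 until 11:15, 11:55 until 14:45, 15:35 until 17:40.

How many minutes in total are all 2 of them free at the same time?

325

Elena ∩ Yuki: 09:30-09:50, 11:00-11:15, 11:55-14:40, 15:35-17:40.
Summing the common windows: 20 + 15 + 165 + 125 = 325 minutes.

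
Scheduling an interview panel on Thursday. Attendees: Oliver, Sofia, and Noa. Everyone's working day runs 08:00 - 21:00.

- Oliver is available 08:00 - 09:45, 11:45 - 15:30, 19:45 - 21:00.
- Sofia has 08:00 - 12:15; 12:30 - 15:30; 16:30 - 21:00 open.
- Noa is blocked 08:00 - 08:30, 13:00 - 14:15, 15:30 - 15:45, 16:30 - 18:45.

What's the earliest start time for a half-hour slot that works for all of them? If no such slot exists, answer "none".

Oliver free: 08:00-09:45, 11:45-15:30, 19:45-21:00.
Sofia free: 08:00-12:15, 12:30-15:30, 16:30-21:00.
Noa free: 08:30-13:00, 14:15-15:30, 15:45-16:30, 18:45-21:00 (invert busy blocks within the working day).
Oliver ∩ Sofia: 08:00-09:45, 11:45-12:15, 12:30-15:30, 19:45-21:00.
Oliver ∩ Sofia ∩ Noa: 08:30-09:45, 11:45-12:15, 12:30-13:00, 14:15-15:30, 19:45-21:00.
The first common window of at least 30 minutes is 08:30-09:45, so the earliest start is 08:30.

08:30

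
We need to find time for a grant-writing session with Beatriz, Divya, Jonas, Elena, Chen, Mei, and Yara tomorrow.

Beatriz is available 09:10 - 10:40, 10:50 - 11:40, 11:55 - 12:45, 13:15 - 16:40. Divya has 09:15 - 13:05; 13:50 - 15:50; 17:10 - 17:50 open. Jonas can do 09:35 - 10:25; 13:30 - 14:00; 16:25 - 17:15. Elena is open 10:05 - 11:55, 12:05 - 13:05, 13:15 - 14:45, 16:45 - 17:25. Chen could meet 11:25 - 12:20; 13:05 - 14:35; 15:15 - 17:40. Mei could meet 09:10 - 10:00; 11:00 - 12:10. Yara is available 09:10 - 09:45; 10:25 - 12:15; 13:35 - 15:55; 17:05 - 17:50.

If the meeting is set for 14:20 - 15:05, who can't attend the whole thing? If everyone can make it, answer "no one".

Beatriz: free for 14:20-15:05. Divya: free for 14:20-15:05. Jonas: not fully free for 14:20-15:05. Elena: not fully free for 14:20-15:05. Chen: not fully free for 14:20-15:05. Mei: not fully free for 14:20-15:05. Yara: free for 14:20-15:05.

Chen, Elena, Jonas, Mei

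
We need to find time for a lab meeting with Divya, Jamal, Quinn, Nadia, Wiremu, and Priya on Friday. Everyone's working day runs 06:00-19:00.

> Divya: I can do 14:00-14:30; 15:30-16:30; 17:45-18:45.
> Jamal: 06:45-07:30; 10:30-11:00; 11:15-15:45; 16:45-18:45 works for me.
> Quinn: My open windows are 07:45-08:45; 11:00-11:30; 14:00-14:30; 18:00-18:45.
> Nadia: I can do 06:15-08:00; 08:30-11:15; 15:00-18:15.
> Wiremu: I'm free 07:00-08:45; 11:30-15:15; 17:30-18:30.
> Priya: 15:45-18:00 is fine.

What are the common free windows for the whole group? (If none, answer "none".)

none

Divya ∩ Jamal: 14:00-14:30, 15:30-15:45, 17:45-18:45.
Divya ∩ Jamal ∩ Quinn: 14:00-14:30, 18:00-18:45.
Divya ∩ Jamal ∩ Quinn ∩ Nadia: 18:00-18:15.
Divya ∩ Jamal ∩ Quinn ∩ Nadia ∩ Wiremu: 18:00-18:15.
Divya ∩ Jamal ∩ Quinn ∩ Nadia ∩ Wiremu ∩ Priya: ∅.
There is no time when everyone is free.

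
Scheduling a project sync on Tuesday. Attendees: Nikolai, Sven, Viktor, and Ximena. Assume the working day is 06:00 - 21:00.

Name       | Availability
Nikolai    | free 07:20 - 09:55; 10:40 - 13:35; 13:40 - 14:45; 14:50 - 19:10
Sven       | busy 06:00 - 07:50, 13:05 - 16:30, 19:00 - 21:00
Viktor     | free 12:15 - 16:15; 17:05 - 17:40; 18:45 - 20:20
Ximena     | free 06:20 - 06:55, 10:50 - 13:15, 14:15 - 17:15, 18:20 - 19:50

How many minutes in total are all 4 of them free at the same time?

Nikolai free: 07:20-09:55, 10:40-13:35, 13:40-14:45, 14:50-19:10.
Sven free: 07:50-13:05, 16:30-19:00 (invert busy blocks within the working day).
Viktor free: 12:15-16:15, 17:05-17:40, 18:45-20:20.
Ximena free: 06:20-06:55, 10:50-13:15, 14:15-17:15, 18:20-19:50.
Nikolai ∩ Sven: 07:50-09:55, 10:40-13:05, 16:30-19:00.
Nikolai ∩ Sven ∩ Viktor: 12:15-13:05, 17:05-17:40, 18:45-19:00.
Nikolai ∩ Sven ∩ Viktor ∩ Ximena: 12:15-13:05, 17:05-17:15, 18:45-19:00.
So the common availability across everyone is 12:15-13:05, 17:05-17:15, 18:45-19:00.
Summing the common windows: 50 + 10 + 15 = 75 minutes.

75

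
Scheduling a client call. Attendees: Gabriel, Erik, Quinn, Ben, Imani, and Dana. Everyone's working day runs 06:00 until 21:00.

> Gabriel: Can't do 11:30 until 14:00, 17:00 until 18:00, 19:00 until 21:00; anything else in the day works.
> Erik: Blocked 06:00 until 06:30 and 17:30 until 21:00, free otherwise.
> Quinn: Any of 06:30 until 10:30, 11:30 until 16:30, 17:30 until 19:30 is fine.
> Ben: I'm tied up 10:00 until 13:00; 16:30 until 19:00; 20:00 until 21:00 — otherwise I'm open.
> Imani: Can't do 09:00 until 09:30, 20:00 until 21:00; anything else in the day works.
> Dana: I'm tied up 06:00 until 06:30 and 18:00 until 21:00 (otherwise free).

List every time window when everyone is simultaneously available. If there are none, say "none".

Gabriel free: 06:00-11:30, 14:00-17:00, 18:00-19:00 (invert busy blocks within the working day).
Erik free: 06:30-17:30 (invert busy blocks within the working day).
Quinn free: 06:30-10:30, 11:30-16:30, 17:30-19:30.
Ben free: 06:00-10:00, 13:00-16:30, 19:00-20:00 (invert busy blocks within the working day).
Imani free: 06:00-09:00, 09:30-20:00 (invert busy blocks within the working day).
Dana free: 06:30-18:00 (invert busy blocks within the working day).
Gabriel ∩ Erik: 06:30-11:30, 14:00-17:00.
Gabriel ∩ Erik ∩ Quinn: 06:30-10:30, 14:00-16:30.
Gabriel ∩ Erik ∩ Quinn ∩ Ben: 06:30-10:00, 14:00-16:30.
Gabriel ∩ Erik ∩ Quinn ∩ Ben ∩ Imani: 06:30-09:00, 09:30-10:00, 14:00-16:30.
Gabriel ∩ Erik ∩ Quinn ∩ Ben ∩ Imani ∩ Dana: 06:30-09:00, 09:30-10:00, 14:00-16:30.
So the common availability across everyone is 06:30-09:00, 09:30-10:00, 14:00-16:30.

06:30-09:00, 09:30-10:00, 14:00-16:30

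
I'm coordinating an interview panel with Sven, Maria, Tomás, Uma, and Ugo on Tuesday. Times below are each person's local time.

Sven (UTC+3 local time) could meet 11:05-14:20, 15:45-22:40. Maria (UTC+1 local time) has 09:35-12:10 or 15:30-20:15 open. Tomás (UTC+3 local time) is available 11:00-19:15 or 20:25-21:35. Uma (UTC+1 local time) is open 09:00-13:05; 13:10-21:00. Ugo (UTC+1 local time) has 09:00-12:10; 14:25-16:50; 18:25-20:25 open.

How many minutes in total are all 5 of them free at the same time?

305

Sven in UTC: 08:05-11:20, 12:45-19:40 (subtract 3h to convert from UTC+3).
Maria in UTC: 08:35-11:10, 14:30-19:15 (subtract 1h to convert from UTC+1).
Tomás in UTC: 08:00-16:15, 17:25-18:35 (subtract 3h to convert from UTC+3).
Uma in UTC: 08:00-12:05, 12:10-20:00 (subtract 1h to convert from UTC+1).
Ugo in UTC: 08:00-11:10, 13:25-15:50, 17:25-19:25 (subtract 1h to convert from UTC+1).
Sven ∩ Maria: 08:35-11:10, 14:30-19:15.
Sven ∩ Maria ∩ Tomás: 08:35-11:10, 14:30-16:15, 17:25-18:35.
Sven ∩ Maria ∩ Tomás ∩ Uma: 08:35-11:10, 14:30-16:15, 17:25-18:35.
Sven ∩ Maria ∩ Tomás ∩ Uma ∩ Ugo: 08:35-11:10, 14:30-15:50, 17:25-18:35.
So the common availability across everyone is 08:35-11:10, 14:30-15:50, 17:25-18:35.
Summing the common windows: 155 + 80 + 70 = 305 minutes.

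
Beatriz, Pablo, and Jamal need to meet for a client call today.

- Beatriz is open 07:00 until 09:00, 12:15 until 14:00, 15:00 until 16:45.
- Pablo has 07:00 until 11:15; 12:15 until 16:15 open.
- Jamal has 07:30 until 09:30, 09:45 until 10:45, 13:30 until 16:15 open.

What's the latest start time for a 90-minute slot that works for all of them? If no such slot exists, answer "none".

07:30

Beatriz ∩ Pablo: 07:00-09:00, 12:15-14:00, 15:00-16:15.
Beatriz ∩ Pablo ∩ Jamal: 07:30-09:00, 13:30-14:00, 15:00-16:15.
So the common availability across everyone is 07:30-09:00, 13:30-14:00, 15:00-16:15.
The last common window of at least 90 minutes is 07:30-09:00; a 90-minute meeting can start as late as 07:30 and still end by 09:00.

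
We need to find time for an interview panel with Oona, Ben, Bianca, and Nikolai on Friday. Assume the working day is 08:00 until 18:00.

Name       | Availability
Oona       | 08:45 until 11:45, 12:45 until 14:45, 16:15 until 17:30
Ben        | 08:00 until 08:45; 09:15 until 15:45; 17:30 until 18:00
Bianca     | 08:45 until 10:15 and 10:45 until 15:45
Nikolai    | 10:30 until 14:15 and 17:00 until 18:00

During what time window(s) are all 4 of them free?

Oona ∩ Ben: 09:15-11:45, 12:45-14:45.
Oona ∩ Ben ∩ Bianca: 09:15-10:15, 10:45-11:45, 12:45-14:45.
Oona ∩ Ben ∩ Bianca ∩ Nikolai: 10:45-11:45, 12:45-14:15.

10:45-11:45, 12:45-14:15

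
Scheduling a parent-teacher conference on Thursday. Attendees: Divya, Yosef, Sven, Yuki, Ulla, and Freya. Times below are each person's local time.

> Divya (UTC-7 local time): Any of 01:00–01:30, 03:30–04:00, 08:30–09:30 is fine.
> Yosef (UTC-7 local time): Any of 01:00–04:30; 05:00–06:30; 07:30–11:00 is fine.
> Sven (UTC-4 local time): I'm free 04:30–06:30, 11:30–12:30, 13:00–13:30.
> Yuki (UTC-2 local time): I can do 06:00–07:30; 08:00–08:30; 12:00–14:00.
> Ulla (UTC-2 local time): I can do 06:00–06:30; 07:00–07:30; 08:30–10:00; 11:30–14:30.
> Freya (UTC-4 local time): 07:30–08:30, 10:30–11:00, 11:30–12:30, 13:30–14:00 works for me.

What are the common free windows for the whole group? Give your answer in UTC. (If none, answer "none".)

15:30-16:00

Divya in UTC: 08:00-08:30, 10:30-11:00, 15:30-16:30 (add 7h to convert from UTC-7).
Yosef in UTC: 08:00-11:30, 12:00-13:30, 14:30-18:00 (add 7h to convert from UTC-7).
Sven in UTC: 08:30-10:30, 15:30-16:30, 17:00-17:30 (add 4h to convert from UTC-4).
Yuki in UTC: 08:00-09:30, 10:00-10:30, 14:00-16:00 (add 2h to convert from UTC-2).
Ulla in UTC: 08:00-08:30, 09:00-09:30, 10:30-12:00, 13:30-16:30 (add 2h to convert from UTC-2).
Freya in UTC: 11:30-12:30, 14:30-15:00, 15:30-16:30, 17:30-18:00 (add 4h to convert from UTC-4).
Divya ∩ Yosef: 08:00-08:30, 10:30-11:00, 15:30-16:30.
Divya ∩ Yosef ∩ Sven: 15:30-16:30.
Divya ∩ Yosef ∩ Sven ∩ Yuki: 15:30-16:00.
Divya ∩ Yosef ∩ Sven ∩ Yuki ∩ Ulla: 15:30-16:00.
Divya ∩ Yosef ∩ Sven ∩ Yuki ∩ Ulla ∩ Freya: 15:30-16:00.
Those are the intersection windows.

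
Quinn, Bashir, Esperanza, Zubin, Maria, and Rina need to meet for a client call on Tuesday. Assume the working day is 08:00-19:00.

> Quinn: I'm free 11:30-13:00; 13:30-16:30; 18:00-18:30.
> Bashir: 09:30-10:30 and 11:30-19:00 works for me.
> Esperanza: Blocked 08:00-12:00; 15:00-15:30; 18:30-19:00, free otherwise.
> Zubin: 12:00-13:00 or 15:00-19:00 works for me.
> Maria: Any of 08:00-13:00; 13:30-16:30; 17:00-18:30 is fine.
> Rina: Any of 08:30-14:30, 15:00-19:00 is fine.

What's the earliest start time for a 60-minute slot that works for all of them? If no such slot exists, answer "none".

12:00

Quinn free: 11:30-13:00, 13:30-16:30, 18:00-18:30.
Bashir free: 09:30-10:30, 11:30-19:00.
Esperanza free: 12:00-15:00, 15:30-18:30 (invert busy blocks within the working day).
Zubin free: 12:00-13:00, 15:00-19:00.
Maria free: 08:00-13:00, 13:30-16:30, 17:00-18:30.
Rina free: 08:30-14:30, 15:00-19:00.
Quinn ∩ Bashir: 11:30-13:00, 13:30-16:30, 18:00-18:30.
Quinn ∩ Bashir ∩ Esperanza: 12:00-13:00, 13:30-15:00, 15:30-16:30, 18:00-18:30.
Quinn ∩ Bashir ∩ Esperanza ∩ Zubin: 12:00-13:00, 15:30-16:30, 18:00-18:30.
Quinn ∩ Bashir ∩ Esperanza ∩ Zubin ∩ Maria: 12:00-13:00, 15:30-16:30, 18:00-18:30.
Quinn ∩ Bashir ∩ Esperanza ∩ Zubin ∩ Maria ∩ Rina: 12:00-13:00, 15:30-16:30, 18:00-18:30.
So the common availability across everyone is 12:00-13:00, 15:30-16:30, 18:00-18:30.
The first common window of at least 60 minutes is 12:00-13:00, so the earliest start is 12:00.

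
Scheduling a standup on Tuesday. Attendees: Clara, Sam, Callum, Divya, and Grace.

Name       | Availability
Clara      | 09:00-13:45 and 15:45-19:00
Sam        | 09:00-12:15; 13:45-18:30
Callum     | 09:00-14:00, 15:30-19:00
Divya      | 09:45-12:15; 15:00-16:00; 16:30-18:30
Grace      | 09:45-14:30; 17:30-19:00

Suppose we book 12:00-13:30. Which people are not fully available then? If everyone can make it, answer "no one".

Clara: free for 12:00-13:30. Sam: not fully free for 12:00-13:30. Callum: free for 12:00-13:30. Divya: not fully free for 12:00-13:30. Grace: free for 12:00-13:30.

Divya, Sam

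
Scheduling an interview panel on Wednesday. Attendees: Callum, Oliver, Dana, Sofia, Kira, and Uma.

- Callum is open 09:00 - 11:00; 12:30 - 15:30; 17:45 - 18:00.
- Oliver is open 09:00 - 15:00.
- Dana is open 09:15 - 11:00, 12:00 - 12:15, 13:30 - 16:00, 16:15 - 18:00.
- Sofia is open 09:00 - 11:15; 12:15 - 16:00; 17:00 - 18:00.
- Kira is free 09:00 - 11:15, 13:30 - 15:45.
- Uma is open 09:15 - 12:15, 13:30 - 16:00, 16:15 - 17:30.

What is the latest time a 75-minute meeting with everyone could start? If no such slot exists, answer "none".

13:45

Callum ∩ Oliver: 09:00-11:00, 12:30-15:00.
Callum ∩ Oliver ∩ Dana: 09:15-11:00, 13:30-15:00.
Callum ∩ Oliver ∩ Dana ∩ Sofia: 09:15-11:00, 13:30-15:00.
Callum ∩ Oliver ∩ Dana ∩ Sofia ∩ Kira: 09:15-11:00, 13:30-15:00.
Callum ∩ Oliver ∩ Dana ∩ Sofia ∩ Kira ∩ Uma: 09:15-11:00, 13:30-15:00.
The last common window of at least 75 minutes is 13:30-15:00; a 75-minute meeting can start as late as 13:45 and still end by 15:00.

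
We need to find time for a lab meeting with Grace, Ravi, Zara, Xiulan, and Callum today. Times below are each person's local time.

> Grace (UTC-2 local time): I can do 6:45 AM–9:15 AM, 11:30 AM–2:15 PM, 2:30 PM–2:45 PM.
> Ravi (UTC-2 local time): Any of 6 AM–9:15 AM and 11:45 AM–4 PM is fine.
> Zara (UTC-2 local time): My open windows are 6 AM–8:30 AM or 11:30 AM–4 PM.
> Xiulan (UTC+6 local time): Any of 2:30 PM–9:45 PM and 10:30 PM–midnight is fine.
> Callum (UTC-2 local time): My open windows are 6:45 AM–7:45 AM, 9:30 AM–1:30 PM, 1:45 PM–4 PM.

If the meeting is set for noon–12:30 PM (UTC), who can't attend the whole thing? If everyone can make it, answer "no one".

Grace, Ravi, Zara

Grace in UTC: 08:45-11:15, 13:30-16:15, 16:30-16:45 (add 2h to convert from UTC-2).
Ravi in UTC: 08:00-11:15, 13:45-18:00 (add 2h to convert from UTC-2).
Zara in UTC: 08:00-10:30, 13:30-18:00 (add 2h to convert from UTC-2).
Xiulan in UTC: 08:30-15:45, 16:30-18:00 (subtract 6h to convert from UTC+6).
Callum in UTC: 08:45-09:45, 11:30-15:30, 15:45-18:00 (add 2h to convert from UTC-2).
Grace: not fully free for 12:00-12:30. Ravi: not fully free for 12:00-12:30. Zara: not fully free for 12:00-12:30. Xiulan: free for 12:00-12:30. Callum: free for 12:00-12:30.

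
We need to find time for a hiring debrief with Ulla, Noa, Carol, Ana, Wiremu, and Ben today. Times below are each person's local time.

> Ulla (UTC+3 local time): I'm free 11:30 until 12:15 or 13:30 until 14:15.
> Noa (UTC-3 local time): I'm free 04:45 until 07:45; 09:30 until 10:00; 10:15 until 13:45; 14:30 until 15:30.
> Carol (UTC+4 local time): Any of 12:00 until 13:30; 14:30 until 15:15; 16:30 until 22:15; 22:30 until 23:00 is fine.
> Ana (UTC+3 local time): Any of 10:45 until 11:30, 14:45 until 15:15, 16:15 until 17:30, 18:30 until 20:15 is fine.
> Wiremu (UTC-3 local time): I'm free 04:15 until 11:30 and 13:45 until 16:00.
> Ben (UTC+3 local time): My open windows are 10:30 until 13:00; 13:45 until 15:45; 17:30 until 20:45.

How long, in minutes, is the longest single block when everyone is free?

0

Ulla in UTC: 08:30-09:15, 10:30-11:15 (subtract 3h to convert from UTC+3).
Noa in UTC: 07:45-10:45, 12:30-13:00, 13:15-16:45, 17:30-18:30 (add 3h to convert from UTC-3).
Carol in UTC: 08:00-09:30, 10:30-11:15, 12:30-18:15, 18:30-19:00 (subtract 4h to convert from UTC+4).
Ana in UTC: 07:45-08:30, 11:45-12:15, 13:15-14:30, 15:30-17:15 (subtract 3h to convert from UTC+3).
Wiremu in UTC: 07:15-14:30, 16:45-19:00 (add 3h to convert from UTC-3).
Ben in UTC: 07:30-10:00, 10:45-12:45, 14:30-17:45 (subtract 3h to convert from UTC+3).
Ulla ∩ Noa: 08:30-09:15, 10:30-10:45.
Ulla ∩ Noa ∩ Carol: 08:30-09:15, 10:30-10:45.
Ulla ∩ Noa ∩ Carol ∩ Ana: ∅.
Ulla ∩ Noa ∩ Carol ∩ Ana ∩ Wiremu: ∅.
Ulla ∩ Noa ∩ Carol ∩ Ana ∩ Wiremu ∩ Ben: ∅.
There is no time when everyone is free.
No common window exists, so the longest block is 0 minutes.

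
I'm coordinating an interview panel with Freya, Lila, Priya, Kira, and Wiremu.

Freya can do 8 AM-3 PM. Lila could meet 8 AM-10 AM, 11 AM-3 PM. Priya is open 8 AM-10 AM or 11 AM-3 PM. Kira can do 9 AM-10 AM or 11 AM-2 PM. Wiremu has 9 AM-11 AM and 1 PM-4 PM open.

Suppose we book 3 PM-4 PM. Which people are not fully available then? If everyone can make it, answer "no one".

Freya, Kira, Lila, Priya

Freya: not fully free for 15:00-16:00. Lila: not fully free for 15:00-16:00. Priya: not fully free for 15:00-16:00. Kira: not fully free for 15:00-16:00. Wiremu: free for 15:00-16:00.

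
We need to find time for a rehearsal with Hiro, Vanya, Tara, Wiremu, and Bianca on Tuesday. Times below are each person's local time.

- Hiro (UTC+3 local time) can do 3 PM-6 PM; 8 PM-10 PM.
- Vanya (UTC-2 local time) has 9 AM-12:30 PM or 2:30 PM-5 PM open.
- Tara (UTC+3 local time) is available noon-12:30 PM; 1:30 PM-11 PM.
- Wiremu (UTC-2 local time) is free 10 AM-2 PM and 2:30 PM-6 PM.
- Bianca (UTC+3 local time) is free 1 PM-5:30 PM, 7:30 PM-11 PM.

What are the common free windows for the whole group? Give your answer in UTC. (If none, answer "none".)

Hiro in UTC: 12:00-15:00, 17:00-19:00 (subtract 3h to convert from UTC+3).
Vanya in UTC: 11:00-14:30, 16:30-19:00 (add 2h to convert from UTC-2).
Tara in UTC: 09:00-09:30, 10:30-20:00 (subtract 3h to convert from UTC+3).
Wiremu in UTC: 12:00-16:00, 16:30-20:00 (add 2h to convert from UTC-2).
Bianca in UTC: 10:00-14:30, 16:30-20:00 (subtract 3h to convert from UTC+3).
Hiro ∩ Vanya: 12:00-14:30, 17:00-19:00.
Hiro ∩ Vanya ∩ Tara: 12:00-14:30, 17:00-19:00.
Hiro ∩ Vanya ∩ Tara ∩ Wiremu: 12:00-14:30, 17:00-19:00.
Hiro ∩ Vanya ∩ Tara ∩ Wiremu ∩ Bianca: 12:00-14:30, 17:00-19:00.
So the common availability across everyone is 12:00-14:30, 17:00-19:00.

12:00-14:30, 17:00-19:00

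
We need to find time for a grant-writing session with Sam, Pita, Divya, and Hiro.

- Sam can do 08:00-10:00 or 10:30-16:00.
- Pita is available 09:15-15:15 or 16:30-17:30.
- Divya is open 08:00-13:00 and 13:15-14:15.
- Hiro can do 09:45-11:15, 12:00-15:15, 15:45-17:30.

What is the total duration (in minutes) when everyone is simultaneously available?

180

Sam ∩ Pita: 09:15-10:00, 10:30-15:15.
Sam ∩ Pita ∩ Divya: 09:15-10:00, 10:30-13:00, 13:15-14:15.
Sam ∩ Pita ∩ Divya ∩ Hiro: 09:45-10:00, 10:30-11:15, 12:00-13:00, 13:15-14:15.
Summing the common windows: 15 + 45 + 60 + 60 = 180 minutes.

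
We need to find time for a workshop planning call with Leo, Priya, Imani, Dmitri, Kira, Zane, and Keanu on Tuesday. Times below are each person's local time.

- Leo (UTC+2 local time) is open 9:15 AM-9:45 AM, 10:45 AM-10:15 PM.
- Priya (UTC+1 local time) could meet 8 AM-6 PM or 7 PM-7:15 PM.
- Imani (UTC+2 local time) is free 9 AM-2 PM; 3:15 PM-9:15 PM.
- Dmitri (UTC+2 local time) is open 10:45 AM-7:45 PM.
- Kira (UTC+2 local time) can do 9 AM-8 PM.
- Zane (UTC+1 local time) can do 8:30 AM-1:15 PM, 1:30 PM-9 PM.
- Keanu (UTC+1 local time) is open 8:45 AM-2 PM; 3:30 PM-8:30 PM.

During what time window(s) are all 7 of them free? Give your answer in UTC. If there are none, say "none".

08:45-12:00, 14:30-17:00

Leo in UTC: 07:15-07:45, 08:45-20:15 (subtract 2h to convert from UTC+2).
Priya in UTC: 07:00-17:00, 18:00-18:15 (subtract 1h to convert from UTC+1).
Imani in UTC: 07:00-12:00, 13:15-19:15 (subtract 2h to convert from UTC+2).
Dmitri in UTC: 08:45-17:45 (subtract 2h to convert from UTC+2).
Kira in UTC: 07:00-18:00 (subtract 2h to convert from UTC+2).
Zane in UTC: 07:30-12:15, 12:30-20:00 (subtract 1h to convert from UTC+1).
Keanu in UTC: 07:45-13:00, 14:30-19:30 (subtract 1h to convert from UTC+1).
Leo ∩ Priya: 07:15-07:45, 08:45-17:00, 18:00-18:15.
Leo ∩ Priya ∩ Imani: 07:15-07:45, 08:45-12:00, 13:15-17:00, 18:00-18:15.
Leo ∩ Priya ∩ Imani ∩ Dmitri: 08:45-12:00, 13:15-17:00.
Leo ∩ Priya ∩ Imani ∩ Dmitri ∩ Kira: 08:45-12:00, 13:15-17:00.
Leo ∩ Priya ∩ Imani ∩ Dmitri ∩ Kira ∩ Zane: 08:45-12:00, 13:15-17:00.
Leo ∩ Priya ∩ Imani ∩ Dmitri ∩ Kira ∩ Zane ∩ Keanu: 08:45-12:00, 14:30-17:00.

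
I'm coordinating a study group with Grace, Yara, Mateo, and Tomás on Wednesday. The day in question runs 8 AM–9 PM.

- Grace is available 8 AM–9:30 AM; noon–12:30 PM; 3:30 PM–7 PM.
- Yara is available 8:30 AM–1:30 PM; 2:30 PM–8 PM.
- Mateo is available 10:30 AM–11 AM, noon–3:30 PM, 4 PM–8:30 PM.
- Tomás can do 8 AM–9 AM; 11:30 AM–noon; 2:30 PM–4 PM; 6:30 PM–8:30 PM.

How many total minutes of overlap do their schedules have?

30

Grace ∩ Yara: 08:30-09:30, 12:00-12:30, 15:30-19:00.
Grace ∩ Yara ∩ Mateo: 12:00-12:30, 16:00-19:00.
Grace ∩ Yara ∩ Mateo ∩ Tomás: 18:30-19:00.
Those are the intersection windows.
That's a single block of 30 minutes.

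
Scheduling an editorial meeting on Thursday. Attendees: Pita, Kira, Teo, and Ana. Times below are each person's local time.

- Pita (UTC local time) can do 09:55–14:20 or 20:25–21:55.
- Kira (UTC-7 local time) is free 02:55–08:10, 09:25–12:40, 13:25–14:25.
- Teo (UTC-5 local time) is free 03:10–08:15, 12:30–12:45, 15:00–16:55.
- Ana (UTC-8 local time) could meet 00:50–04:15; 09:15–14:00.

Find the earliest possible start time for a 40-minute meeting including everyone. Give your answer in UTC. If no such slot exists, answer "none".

Pita in UTC: 09:55-14:20, 20:25-21:55.
Kira in UTC: 09:55-15:10, 16:25-19:40, 20:25-21:25 (add 7h to convert from UTC-7).
Teo in UTC: 08:10-13:15, 17:30-17:45, 20:00-21:55 (add 5h to convert from UTC-5).
Ana in UTC: 08:50-12:15, 17:15-22:00 (add 8h to convert from UTC-8).
Pita ∩ Kira: 09:55-14:20, 20:25-21:25.
Pita ∩ Kira ∩ Teo: 09:55-13:15, 20:25-21:25.
Pita ∩ Kira ∩ Teo ∩ Ana: 09:55-12:15, 20:25-21:25.
So the common availability across everyone is 09:55-12:15, 20:25-21:25.
The first common window of at least 40 minutes is 09:55-12:15, so the earliest start is 09:55.

09:55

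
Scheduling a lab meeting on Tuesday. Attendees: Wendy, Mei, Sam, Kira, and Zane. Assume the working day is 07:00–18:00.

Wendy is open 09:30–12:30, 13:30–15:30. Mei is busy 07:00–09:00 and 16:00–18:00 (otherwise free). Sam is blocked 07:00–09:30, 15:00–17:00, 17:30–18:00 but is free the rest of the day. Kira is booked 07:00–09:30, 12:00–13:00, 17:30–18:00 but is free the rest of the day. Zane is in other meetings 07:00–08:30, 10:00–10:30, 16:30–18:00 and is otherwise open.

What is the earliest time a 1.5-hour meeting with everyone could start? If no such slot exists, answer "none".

10:30

Wendy free: 09:30-12:30, 13:30-15:30.
Mei free: 09:00-16:00 (invert busy blocks within the working day).
Sam free: 09:30-15:00, 17:00-17:30 (invert busy blocks within the working day).
Kira free: 09:30-12:00, 13:00-17:30 (invert busy blocks within the working day).
Zane free: 08:30-10:00, 10:30-16:30 (invert busy blocks within the working day).
Wendy ∩ Mei: 09:30-12:30, 13:30-15:30.
Wendy ∩ Mei ∩ Sam: 09:30-12:30, 13:30-15:00.
Wendy ∩ Mei ∩ Sam ∩ Kira: 09:30-12:00, 13:30-15:00.
Wendy ∩ Mei ∩ Sam ∩ Kira ∩ Zane: 09:30-10:00, 10:30-12:00, 13:30-15:00.
The first common window of at least 90 minutes is 10:30-12:00, so the earliest start is 10:30.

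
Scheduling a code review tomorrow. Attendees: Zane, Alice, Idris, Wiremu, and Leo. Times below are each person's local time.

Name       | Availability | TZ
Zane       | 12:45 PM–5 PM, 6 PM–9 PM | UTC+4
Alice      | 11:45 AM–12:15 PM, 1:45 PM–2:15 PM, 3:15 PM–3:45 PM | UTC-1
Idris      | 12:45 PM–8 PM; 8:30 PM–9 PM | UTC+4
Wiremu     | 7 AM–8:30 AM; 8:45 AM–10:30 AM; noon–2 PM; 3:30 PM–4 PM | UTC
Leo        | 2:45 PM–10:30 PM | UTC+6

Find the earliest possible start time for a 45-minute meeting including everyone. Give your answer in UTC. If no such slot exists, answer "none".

none

Zane in UTC: 08:45-13:00, 14:00-17:00 (subtract 4h to convert from UTC+4).
Alice in UTC: 12:45-13:15, 14:45-15:15, 16:15-16:45 (add 1h to convert from UTC-1).
Idris in UTC: 08:45-16:00, 16:30-17:00 (subtract 4h to convert from UTC+4).
Wiremu in UTC: 07:00-08:30, 08:45-10:30, 12:00-14:00, 15:30-16:00.
Leo in UTC: 08:45-16:30 (subtract 6h to convert from UTC+6).
Zane ∩ Alice: 12:45-13:00, 14:45-15:15, 16:15-16:45.
Zane ∩ Alice ∩ Idris: 12:45-13:00, 14:45-15:15, 16:30-16:45.
Zane ∩ Alice ∩ Idris ∩ Wiremu: 12:45-13:00.
Zane ∩ Alice ∩ Idris ∩ Wiremu ∩ Leo: 12:45-13:00.
Those are the intersection windows.
No common window is at least 45 minutes long.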